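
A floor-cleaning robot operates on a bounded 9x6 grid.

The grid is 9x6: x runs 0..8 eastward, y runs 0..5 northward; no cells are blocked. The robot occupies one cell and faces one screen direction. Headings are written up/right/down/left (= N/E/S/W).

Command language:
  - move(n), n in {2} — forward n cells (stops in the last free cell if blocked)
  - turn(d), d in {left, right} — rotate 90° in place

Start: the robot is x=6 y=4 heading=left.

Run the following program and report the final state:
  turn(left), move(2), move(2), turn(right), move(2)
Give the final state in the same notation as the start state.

x=4 y=0 heading=left

from: x=6 y=4 heading=left
1. turn(left) → x=6 y=4 heading=down
2. move(2) → x=6 y=2 heading=down
3. move(2) → x=6 y=0 heading=down
4. turn(right) → x=6 y=0 heading=left
5. move(2) → x=4 y=0 heading=left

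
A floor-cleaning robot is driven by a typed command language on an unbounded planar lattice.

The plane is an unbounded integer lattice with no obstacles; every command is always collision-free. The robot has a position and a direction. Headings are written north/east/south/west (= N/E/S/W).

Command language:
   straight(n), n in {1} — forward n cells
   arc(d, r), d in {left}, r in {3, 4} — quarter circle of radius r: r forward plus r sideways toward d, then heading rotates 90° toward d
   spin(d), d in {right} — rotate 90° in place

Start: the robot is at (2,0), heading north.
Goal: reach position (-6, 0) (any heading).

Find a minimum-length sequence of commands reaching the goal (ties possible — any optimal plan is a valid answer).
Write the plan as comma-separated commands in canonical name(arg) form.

start: at (2,0), heading north
t=1 arc(left, 4) ⇒ at (-2,4), heading west
t=2 arc(left, 4) ⇒ at (-6,0), heading south
no 1-step plan works, so 2 is optimal.

arc(left, 4), arc(left, 4)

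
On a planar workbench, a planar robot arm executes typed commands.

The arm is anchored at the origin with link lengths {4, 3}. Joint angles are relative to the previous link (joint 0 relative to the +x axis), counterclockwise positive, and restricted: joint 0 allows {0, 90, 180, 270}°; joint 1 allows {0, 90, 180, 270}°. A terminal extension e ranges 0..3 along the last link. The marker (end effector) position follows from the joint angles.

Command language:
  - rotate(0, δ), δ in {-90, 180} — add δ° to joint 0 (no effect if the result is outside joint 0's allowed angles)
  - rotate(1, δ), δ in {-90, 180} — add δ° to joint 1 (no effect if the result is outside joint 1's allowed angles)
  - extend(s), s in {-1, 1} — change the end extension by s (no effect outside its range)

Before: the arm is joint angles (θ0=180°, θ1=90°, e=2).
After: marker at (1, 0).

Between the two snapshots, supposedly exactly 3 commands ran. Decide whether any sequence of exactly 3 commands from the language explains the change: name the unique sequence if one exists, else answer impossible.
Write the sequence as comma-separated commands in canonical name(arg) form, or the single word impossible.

initial: joint angles (θ0=180°, θ1=90°, e=2)
step 1 (rotate(1, -90)): joint angles (θ0=180°, θ1=0°, e=2)
step 2 (rotate(1, -90)): joint angles (θ0=180°, θ1=270°, e=2)
step 3 (rotate(1, -90)): joint angles (θ0=180°, θ1=180°, e=2)
uniquely the one of 216 3-step routes that fits.

rotate(1, -90), rotate(1, -90), rotate(1, -90)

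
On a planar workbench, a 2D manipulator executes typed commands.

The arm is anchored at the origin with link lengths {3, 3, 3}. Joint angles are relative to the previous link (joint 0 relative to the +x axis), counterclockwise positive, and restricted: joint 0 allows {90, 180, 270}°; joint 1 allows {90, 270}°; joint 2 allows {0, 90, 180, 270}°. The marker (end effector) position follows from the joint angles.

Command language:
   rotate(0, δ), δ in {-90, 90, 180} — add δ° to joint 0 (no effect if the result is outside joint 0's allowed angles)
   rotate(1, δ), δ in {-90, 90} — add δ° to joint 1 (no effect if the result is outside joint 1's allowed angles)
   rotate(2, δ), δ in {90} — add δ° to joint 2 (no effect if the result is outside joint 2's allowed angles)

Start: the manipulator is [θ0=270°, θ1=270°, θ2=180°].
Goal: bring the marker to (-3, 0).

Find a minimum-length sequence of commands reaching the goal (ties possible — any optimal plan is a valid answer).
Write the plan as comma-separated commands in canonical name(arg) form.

rotate(2, 90)

from: [θ0=270°, θ1=270°, θ2=180°]
t=1 rotate(2, 90) ⇒ [θ0=270°, θ1=270°, θ2=270°]
no 0-step plan works, so 1 is optimal.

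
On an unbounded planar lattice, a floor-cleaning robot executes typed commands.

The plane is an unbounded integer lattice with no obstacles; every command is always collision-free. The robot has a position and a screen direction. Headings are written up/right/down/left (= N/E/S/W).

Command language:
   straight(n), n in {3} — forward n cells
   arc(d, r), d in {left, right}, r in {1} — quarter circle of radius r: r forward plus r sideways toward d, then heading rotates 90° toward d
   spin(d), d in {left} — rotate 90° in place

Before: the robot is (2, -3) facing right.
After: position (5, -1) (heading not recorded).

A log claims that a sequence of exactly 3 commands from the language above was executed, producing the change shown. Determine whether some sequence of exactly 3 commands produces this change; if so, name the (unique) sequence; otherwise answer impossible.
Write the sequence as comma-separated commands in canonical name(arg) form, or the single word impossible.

straight(3), arc(left, 1), arc(left, 1)

key: running arc(left, 1) before straight(3) would end elsewhere — order is forced
from: (2, -3) facing right
[1] after straight(3): (5, -3) facing right
[2] after arc(left, 1): (6, -2) facing up
[3] after arc(left, 1): (5, -1) facing left
no rival 3-sequence matches.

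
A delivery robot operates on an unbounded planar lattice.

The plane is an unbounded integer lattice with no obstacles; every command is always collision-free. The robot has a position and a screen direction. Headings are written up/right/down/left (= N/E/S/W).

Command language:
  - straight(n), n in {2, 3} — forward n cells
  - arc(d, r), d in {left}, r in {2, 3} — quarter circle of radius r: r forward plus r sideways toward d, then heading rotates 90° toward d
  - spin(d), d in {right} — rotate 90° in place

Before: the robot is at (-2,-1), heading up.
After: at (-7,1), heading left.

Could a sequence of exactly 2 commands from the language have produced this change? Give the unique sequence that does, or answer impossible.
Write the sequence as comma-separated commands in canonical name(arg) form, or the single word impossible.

arc(left, 2), straight(3)

key: cell and facing (now W) both changed — the 2 commands mix motion and turning
t0: at (-2,-1), heading up
[1] after arc(left, 2): at (-4,1), heading left
[2] after straight(3): at (-7,1), heading left
uniquely the one of 25 2-step routes that fits.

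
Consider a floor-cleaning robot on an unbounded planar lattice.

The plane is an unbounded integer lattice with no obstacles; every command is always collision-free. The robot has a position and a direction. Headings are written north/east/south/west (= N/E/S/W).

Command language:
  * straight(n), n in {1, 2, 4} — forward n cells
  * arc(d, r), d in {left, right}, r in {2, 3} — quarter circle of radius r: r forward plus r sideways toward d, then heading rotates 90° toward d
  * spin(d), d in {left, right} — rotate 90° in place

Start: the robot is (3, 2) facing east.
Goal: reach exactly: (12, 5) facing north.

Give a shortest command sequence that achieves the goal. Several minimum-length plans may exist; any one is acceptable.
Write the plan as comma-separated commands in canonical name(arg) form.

from: (3, 2) facing east
step 1 (straight(2)): (5, 2) facing east
step 2 (straight(4)): (9, 2) facing east
step 3 (arc(left, 3)): (12, 5) facing north
minimal: 3 command(s), checked below 3.

straight(2), straight(4), arc(left, 3)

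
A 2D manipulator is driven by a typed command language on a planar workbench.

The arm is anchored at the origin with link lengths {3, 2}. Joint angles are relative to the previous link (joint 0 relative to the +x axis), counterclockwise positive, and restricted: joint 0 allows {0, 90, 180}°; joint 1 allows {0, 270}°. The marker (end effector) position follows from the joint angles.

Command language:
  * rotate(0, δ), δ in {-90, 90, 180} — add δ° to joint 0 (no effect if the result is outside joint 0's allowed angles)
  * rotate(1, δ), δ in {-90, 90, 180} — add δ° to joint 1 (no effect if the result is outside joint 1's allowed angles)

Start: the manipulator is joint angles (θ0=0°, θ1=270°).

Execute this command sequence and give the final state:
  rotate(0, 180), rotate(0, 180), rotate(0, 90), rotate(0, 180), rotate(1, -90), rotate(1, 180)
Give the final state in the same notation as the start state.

t0: joint angles (θ0=0°, θ1=270°)
1. rotate(0, 180) → joint angles (θ0=180°, θ1=270°)
2. rotate(0, 180) → joint angles (θ0=0°, θ1=270°)
3. rotate(0, 90) → joint angles (θ0=90°, θ1=270°)
4. rotate(0, 180) → joint angles (θ0=90°, θ1=270°)
5. rotate(1, -90) → joint angles (θ0=90°, θ1=270°)
6. rotate(1, 180) → joint angles (θ0=90°, θ1=270°)

joint angles (θ0=90°, θ1=270°)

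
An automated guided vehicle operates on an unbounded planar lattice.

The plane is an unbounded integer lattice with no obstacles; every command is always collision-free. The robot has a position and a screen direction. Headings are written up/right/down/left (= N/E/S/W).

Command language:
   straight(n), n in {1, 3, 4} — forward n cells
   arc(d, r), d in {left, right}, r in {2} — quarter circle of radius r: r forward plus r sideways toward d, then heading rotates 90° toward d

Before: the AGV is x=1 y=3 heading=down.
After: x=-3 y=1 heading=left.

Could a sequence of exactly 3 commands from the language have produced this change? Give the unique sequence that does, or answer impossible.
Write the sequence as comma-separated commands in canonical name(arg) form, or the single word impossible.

key: cell and facing (now W) both changed — the 3 commands mix motion and turning
t0: x=1 y=3 heading=down
step 1 (arc(right, 2)): x=-1 y=1 heading=left
step 2 (straight(1)): x=-2 y=1 heading=left
step 3 (straight(1)): x=-3 y=1 heading=left
all 125 alternatives checked — unique.

arc(right, 2), straight(1), straight(1)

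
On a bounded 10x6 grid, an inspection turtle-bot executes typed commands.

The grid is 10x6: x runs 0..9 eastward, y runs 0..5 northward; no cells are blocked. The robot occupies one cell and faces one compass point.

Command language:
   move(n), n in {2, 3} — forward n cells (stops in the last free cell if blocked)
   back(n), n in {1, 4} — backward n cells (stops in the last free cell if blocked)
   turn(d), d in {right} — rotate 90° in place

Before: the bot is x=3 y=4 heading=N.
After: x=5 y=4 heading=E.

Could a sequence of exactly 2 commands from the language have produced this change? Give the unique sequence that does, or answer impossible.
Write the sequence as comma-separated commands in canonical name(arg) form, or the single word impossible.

key: cell and facing (now E) both changed — the 2 commands mix motion and turning
start: x=3 y=4 heading=N
[1] after turn(right): x=3 y=4 heading=E
[2] after move(2): x=5 y=4 heading=E
no rival 2-sequence matches.

turn(right), move(2)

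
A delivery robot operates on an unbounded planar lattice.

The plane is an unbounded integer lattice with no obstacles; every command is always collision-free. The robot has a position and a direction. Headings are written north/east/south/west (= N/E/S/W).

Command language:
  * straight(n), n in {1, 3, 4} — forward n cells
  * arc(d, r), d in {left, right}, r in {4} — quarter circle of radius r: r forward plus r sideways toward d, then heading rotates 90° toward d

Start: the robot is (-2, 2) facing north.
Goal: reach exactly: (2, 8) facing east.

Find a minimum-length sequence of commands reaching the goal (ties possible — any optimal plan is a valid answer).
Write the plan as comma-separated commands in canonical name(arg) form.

straight(1), straight(1), arc(right, 4)

start: (-2, 2) facing north
1. straight(1) → (-2, 3) facing north
2. straight(1) → (-2, 4) facing north
3. arc(right, 4) → (2, 8) facing east
minimal: 3 command(s), checked below 3.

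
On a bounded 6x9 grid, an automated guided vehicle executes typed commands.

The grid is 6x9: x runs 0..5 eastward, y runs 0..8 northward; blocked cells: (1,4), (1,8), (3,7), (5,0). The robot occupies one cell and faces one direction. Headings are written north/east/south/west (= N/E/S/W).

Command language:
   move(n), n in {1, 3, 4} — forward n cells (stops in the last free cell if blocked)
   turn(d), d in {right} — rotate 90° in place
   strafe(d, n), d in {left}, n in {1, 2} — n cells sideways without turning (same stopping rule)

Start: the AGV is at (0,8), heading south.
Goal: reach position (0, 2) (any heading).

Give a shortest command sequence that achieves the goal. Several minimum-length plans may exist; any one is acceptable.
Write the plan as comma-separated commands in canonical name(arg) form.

move(3), move(3)

begin: at (0,8), heading south
step 1 (move(3)): at (0,5), heading south
step 2 (move(3)): at (0,2), heading south
shorter routes all fall short; 2 is best.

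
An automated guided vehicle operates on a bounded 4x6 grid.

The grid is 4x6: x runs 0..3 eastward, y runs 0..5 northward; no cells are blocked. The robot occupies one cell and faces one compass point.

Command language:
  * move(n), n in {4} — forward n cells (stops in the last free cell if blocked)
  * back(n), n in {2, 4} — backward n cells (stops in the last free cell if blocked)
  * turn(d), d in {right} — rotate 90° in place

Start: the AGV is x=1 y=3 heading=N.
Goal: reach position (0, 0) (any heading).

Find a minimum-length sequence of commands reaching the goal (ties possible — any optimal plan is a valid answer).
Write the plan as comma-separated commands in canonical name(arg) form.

from: x=1 y=3 heading=N
1. back(4) → x=1 y=0 heading=N
2. turn(right) → x=1 y=0 heading=E
3. back(2) → x=0 y=0 heading=E
nothing shorter than 3 reaches the goal.

back(4), turn(right), back(2)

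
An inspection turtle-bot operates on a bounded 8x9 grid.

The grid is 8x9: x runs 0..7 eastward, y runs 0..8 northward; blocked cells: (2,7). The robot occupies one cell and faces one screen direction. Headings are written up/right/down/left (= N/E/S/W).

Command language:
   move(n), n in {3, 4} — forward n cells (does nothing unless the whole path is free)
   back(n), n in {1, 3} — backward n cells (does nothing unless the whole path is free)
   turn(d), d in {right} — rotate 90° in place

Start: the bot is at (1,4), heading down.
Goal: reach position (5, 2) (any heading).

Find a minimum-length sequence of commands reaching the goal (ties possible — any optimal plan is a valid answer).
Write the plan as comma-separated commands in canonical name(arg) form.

begin: at (1,4), heading down
[1] after back(1): at (1,5), heading down
[2] after move(3): at (1,2), heading down
[3] after turn(right): at (1,2), heading left
[4] after back(1): at (2,2), heading left
[5] after back(3): at (5,2), heading left
shorter routes all fall short; 5 is best.

back(1), move(3), turn(right), back(1), back(3)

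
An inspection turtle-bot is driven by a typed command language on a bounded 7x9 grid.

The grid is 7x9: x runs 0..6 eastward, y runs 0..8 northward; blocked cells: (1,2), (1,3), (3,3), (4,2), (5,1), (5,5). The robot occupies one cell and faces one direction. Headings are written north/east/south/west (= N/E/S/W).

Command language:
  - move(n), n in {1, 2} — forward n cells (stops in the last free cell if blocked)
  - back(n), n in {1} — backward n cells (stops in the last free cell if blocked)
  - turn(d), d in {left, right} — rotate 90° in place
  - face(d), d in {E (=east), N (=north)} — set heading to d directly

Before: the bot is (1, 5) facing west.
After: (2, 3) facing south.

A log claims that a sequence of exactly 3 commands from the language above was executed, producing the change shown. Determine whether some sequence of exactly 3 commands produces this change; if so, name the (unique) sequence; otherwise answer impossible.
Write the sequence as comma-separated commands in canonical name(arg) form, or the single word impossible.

key: order matters: swapping back(1) and move(2) lands elsewhere
t0: (1, 5) facing west
1. back(1) → (2, 5) facing west
2. turn(left) → (2, 5) facing south
3. move(2) → (2, 3) facing south
no rival 3-sequence matches.

back(1), turn(left), move(2)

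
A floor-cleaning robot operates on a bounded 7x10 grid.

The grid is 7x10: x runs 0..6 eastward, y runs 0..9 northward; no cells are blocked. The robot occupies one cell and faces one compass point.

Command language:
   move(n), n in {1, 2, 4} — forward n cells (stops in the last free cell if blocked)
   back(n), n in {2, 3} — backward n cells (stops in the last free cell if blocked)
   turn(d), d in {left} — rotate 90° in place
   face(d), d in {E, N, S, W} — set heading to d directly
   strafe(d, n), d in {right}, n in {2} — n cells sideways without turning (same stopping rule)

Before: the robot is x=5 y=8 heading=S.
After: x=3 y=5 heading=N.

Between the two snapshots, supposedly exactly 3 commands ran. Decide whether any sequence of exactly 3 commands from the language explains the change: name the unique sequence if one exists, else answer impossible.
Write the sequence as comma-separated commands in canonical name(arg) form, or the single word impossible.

strafe(right, 2), face(N), back(3)

key: running back(3) before strafe(right, 2) would end elsewhere — order is forced
start: x=5 y=8 heading=S
t=1 strafe(right, 2) ⇒ x=3 y=8 heading=S
t=2 face(N) ⇒ x=3 y=8 heading=N
t=3 back(3) ⇒ x=3 y=5 heading=N
all 1331 alternatives checked — unique.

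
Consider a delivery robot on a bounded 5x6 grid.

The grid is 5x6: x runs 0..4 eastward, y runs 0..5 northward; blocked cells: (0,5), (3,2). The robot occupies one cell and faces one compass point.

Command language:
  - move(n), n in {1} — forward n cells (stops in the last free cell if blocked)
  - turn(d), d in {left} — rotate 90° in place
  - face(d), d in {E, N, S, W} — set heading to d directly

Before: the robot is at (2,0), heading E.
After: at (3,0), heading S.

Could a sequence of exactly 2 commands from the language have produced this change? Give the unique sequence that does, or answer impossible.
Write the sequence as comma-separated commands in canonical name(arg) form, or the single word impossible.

move(1), face(S)

key: order matters: swapping move(1) and face(S) lands elsewhere
begin: at (2,0), heading E
step 1 (move(1)): at (3,0), heading E
step 2 (face(S)): at (3,0), heading S
no other 2-command option fits: unique.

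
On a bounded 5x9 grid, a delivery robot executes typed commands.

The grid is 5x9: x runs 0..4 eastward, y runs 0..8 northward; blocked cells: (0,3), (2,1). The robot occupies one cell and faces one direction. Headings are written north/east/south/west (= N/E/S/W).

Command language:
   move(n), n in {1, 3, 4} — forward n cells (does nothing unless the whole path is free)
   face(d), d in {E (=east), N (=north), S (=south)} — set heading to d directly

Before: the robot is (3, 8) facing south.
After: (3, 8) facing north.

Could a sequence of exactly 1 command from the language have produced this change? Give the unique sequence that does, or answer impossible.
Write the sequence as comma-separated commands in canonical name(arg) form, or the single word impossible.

key: parked at (3,8) the whole time — nothing moves the robot
t0: (3, 8) facing south
step 1 (face(N)): (3, 8) facing north
no other 1-command option fits: unique.

face(N)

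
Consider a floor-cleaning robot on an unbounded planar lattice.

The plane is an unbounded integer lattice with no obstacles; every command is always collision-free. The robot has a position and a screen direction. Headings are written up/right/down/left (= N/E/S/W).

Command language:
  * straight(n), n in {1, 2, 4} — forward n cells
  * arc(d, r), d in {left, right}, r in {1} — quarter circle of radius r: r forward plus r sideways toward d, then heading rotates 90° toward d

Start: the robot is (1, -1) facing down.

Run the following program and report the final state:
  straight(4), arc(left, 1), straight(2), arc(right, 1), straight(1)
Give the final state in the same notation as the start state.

from: (1, -1) facing down
t=1 straight(4) ⇒ (1, -5) facing down
t=2 arc(left, 1) ⇒ (2, -6) facing right
t=3 straight(2) ⇒ (4, -6) facing right
t=4 arc(right, 1) ⇒ (5, -7) facing down
t=5 straight(1) ⇒ (5, -8) facing down

(5, -8) facing down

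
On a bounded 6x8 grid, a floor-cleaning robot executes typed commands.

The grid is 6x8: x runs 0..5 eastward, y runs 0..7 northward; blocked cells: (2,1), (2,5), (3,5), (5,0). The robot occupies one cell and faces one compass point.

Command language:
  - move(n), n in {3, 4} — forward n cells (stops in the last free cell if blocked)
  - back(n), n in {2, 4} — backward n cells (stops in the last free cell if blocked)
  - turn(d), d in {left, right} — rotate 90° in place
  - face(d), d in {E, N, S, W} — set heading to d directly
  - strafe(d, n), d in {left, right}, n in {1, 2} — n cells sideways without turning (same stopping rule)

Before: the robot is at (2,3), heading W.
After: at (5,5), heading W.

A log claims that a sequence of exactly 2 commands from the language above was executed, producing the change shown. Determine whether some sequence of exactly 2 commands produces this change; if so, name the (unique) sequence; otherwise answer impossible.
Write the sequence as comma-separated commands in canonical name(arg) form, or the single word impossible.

back(4), strafe(right, 2)

key: heading stays W — no command in the sequence turns
initial: at (2,3), heading W
step 1 (back(4)): at (5,3), heading W
step 2 (strafe(right, 2)): at (5,5), heading W
no other 2-command option fits: unique.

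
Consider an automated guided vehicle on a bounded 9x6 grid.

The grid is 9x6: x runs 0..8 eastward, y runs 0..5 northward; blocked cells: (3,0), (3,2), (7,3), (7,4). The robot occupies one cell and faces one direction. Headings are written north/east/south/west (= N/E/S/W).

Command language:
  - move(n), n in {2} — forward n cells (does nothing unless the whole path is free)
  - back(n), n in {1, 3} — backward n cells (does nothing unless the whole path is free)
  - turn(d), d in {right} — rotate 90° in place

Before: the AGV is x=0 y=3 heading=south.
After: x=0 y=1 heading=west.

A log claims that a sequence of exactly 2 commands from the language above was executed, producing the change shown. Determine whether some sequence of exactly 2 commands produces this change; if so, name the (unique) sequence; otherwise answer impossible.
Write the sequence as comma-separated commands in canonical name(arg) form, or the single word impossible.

key: order matters: swapping move(2) and turn(right) lands elsewhere
start: x=0 y=3 heading=south
1. move(2) → x=0 y=1 heading=south
2. turn(right) → x=0 y=1 heading=west
all 16 alternatives checked — unique.

move(2), turn(right)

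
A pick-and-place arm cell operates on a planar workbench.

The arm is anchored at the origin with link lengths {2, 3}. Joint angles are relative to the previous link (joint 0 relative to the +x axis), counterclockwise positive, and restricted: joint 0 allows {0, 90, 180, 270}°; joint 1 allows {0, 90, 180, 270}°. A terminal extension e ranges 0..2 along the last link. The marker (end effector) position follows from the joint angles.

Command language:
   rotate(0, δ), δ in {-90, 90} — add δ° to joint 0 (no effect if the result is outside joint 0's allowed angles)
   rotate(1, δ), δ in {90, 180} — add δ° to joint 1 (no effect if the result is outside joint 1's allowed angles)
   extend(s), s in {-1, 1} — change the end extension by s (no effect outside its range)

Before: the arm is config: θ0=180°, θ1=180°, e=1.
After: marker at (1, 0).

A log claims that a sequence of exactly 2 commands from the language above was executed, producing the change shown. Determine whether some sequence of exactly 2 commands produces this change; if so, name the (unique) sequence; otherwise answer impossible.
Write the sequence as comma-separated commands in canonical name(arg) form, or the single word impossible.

extend(-1), extend(-1)

begin: config: θ0=180°, θ1=180°, e=1
1. extend(-1) → config: θ0=180°, θ1=180°, e=0
2. extend(-1) → config: θ0=180°, θ1=180°, e=0
all 36 alternatives checked — unique.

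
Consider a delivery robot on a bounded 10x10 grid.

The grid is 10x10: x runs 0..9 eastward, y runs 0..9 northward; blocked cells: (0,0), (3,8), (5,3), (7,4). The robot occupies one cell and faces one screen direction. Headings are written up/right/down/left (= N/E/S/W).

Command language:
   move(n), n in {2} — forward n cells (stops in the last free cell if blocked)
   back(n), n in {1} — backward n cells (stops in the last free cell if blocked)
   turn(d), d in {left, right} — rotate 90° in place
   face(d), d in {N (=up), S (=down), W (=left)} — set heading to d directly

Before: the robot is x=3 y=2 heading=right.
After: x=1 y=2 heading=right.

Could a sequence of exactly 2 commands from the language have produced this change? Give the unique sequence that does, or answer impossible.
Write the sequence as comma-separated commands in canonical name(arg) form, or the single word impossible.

key: still facing E at the end — nothing in the sequence rotates
initial: x=3 y=2 heading=right
[1] after back(1): x=2 y=2 heading=right
[2] after back(1): x=1 y=2 heading=right
all 49 alternatives checked — unique.

back(1), back(1)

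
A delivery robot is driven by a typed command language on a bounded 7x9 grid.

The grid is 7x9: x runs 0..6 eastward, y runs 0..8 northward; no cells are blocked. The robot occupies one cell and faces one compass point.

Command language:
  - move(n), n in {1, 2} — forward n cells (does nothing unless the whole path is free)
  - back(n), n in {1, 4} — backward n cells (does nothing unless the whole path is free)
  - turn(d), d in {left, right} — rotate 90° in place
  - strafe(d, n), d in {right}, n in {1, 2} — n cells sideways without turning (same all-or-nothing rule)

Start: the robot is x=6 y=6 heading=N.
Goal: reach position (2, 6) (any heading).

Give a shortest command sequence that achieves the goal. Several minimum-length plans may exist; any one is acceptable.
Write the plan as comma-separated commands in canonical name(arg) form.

from: x=6 y=6 heading=N
1. turn(right) → x=6 y=6 heading=E
2. back(4) → x=2 y=6 heading=E
nothing shorter than 2 reaches the goal.

turn(right), back(4)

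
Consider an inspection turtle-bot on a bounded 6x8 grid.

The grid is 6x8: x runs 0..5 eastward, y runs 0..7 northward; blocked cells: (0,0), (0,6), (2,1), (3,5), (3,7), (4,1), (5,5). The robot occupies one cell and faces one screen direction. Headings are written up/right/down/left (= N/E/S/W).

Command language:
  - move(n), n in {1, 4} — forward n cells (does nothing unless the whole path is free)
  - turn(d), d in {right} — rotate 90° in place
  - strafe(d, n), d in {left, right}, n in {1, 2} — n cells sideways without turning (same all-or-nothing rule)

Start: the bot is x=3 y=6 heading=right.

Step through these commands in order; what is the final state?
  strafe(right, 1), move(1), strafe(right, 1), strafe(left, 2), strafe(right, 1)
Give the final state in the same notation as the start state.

x=4 y=6 heading=right

from: x=3 y=6 heading=right
step 1 (strafe(right, 1)): x=3 y=6 heading=right
step 2 (move(1)): x=4 y=6 heading=right
step 3 (strafe(right, 1)): x=4 y=5 heading=right
step 4 (strafe(left, 2)): x=4 y=7 heading=right
step 5 (strafe(right, 1)): x=4 y=6 heading=right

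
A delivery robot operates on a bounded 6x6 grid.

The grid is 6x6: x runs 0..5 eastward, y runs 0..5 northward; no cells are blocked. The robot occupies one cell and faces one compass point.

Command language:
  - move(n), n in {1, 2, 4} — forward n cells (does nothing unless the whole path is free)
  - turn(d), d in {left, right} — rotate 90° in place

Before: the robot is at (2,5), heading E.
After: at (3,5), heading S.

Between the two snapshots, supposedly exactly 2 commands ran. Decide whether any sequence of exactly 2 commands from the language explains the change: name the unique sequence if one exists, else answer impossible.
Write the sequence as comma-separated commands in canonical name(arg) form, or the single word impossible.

move(1), turn(right)

key: order matters: swapping move(1) and turn(right) lands elsewhere
begin: at (2,5), heading E
step 1 (move(1)): at (3,5), heading E
step 2 (turn(right)): at (3,5), heading S
no rival 2-sequence matches.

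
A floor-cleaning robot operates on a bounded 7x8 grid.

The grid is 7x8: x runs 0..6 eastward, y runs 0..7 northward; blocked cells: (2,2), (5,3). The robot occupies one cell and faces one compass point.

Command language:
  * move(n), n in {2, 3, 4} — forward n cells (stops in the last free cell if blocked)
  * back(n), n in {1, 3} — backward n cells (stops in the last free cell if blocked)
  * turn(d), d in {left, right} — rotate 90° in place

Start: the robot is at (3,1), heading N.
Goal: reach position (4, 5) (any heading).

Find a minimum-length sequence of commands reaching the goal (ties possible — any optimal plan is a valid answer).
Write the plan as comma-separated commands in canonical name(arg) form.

t0: at (3,1), heading N
t=1 move(4) ⇒ at (3,5), heading N
t=2 turn(left) ⇒ at (3,5), heading W
t=3 back(1) ⇒ at (4,5), heading W
minimal: 3 command(s), checked below 3.

move(4), turn(left), back(1)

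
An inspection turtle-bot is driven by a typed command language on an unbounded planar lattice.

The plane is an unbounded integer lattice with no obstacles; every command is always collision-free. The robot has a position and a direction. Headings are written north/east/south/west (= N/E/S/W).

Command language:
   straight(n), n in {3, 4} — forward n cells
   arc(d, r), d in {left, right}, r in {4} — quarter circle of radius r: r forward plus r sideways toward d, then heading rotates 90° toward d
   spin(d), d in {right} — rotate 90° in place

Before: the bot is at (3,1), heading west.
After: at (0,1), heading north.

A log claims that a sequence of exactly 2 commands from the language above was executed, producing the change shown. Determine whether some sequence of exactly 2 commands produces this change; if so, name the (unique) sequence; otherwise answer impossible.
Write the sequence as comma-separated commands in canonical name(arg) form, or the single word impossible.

key: cell and facing (now N) both changed — the 2 commands mix motion and turning
start: at (3,1), heading west
step 1 (straight(3)): at (0,1), heading west
step 2 (spin(right)): at (0,1), heading north
no rival 2-sequence matches.

straight(3), spin(right)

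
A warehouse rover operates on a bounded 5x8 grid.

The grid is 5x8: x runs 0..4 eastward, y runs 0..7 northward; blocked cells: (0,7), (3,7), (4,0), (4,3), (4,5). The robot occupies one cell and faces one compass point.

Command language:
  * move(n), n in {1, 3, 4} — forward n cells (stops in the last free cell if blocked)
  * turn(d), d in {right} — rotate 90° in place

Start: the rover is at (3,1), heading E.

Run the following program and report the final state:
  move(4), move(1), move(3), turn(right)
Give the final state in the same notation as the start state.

at (4,1), heading S

begin: at (3,1), heading E
step 1 (move(4)): at (4,1), heading E
step 2 (move(1)): at (4,1), heading E
step 3 (move(3)): at (4,1), heading E
step 4 (turn(right)): at (4,1), heading S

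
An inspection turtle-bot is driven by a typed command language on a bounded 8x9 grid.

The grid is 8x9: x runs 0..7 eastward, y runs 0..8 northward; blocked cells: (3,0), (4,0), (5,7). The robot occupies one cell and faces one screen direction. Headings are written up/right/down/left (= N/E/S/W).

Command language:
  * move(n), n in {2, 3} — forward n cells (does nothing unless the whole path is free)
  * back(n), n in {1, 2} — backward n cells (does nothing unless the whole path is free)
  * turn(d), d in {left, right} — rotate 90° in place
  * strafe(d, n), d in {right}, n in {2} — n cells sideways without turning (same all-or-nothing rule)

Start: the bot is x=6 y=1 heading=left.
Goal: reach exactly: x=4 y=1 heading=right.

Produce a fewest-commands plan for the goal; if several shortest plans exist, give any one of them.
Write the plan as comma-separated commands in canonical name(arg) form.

move(2), turn(right), turn(right)

initial: x=6 y=1 heading=left
[1] after move(2): x=4 y=1 heading=left
[2] after turn(right): x=4 y=1 heading=up
[3] after turn(right): x=4 y=1 heading=right
shorter routes all fall short; 3 is best.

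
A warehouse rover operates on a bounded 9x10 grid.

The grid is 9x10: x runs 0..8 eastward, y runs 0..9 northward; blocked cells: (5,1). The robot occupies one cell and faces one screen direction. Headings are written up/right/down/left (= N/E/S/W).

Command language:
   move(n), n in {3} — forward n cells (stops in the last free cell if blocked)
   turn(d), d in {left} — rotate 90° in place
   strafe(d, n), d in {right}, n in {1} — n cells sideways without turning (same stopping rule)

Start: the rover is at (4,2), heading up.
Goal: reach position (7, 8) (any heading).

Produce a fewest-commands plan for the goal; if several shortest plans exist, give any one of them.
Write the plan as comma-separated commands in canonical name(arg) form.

start: at (4,2), heading up
t=1 move(3) ⇒ at (4,5), heading up
t=2 move(3) ⇒ at (4,8), heading up
t=3 strafe(right, 1) ⇒ at (5,8), heading up
t=4 strafe(right, 1) ⇒ at (6,8), heading up
t=5 strafe(right, 1) ⇒ at (7,8), heading up
no 4-step plan works, so 5 is optimal.

move(3), move(3), strafe(right, 1), strafe(right, 1), strafe(right, 1)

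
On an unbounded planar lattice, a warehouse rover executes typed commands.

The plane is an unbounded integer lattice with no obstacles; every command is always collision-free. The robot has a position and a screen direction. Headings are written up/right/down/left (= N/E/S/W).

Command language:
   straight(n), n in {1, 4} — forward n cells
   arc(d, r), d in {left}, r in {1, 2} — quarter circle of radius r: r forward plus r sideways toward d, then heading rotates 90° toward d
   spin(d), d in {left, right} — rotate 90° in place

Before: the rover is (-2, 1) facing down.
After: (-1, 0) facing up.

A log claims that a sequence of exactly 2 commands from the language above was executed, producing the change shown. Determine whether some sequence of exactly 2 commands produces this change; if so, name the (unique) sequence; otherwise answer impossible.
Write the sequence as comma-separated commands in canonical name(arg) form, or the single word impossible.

arc(left, 1), spin(left)

key: position moved to (-1,0) AND the heading swung to N — translation plus rotation needed
t0: (-2, 1) facing down
1. arc(left, 1) → (-1, 0) facing right
2. spin(left) → (-1, 0) facing up
all 36 alternatives checked — unique.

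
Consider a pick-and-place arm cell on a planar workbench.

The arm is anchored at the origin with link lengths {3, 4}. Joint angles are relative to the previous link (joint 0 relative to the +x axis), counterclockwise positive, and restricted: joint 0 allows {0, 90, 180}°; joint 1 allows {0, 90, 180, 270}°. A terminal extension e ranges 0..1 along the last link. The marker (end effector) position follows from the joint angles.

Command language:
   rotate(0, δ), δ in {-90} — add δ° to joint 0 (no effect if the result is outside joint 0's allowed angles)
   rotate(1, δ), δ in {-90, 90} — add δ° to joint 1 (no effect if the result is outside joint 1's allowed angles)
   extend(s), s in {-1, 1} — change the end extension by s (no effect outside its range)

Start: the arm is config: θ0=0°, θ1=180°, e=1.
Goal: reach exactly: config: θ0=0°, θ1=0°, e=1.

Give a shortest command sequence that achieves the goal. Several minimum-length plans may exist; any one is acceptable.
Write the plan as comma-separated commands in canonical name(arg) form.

start: config: θ0=0°, θ1=180°, e=1
1. rotate(1, -90) → config: θ0=0°, θ1=90°, e=1
2. rotate(1, -90) → config: θ0=0°, θ1=0°, e=1
minimal: 2 command(s), checked below 2.

rotate(1, -90), rotate(1, -90)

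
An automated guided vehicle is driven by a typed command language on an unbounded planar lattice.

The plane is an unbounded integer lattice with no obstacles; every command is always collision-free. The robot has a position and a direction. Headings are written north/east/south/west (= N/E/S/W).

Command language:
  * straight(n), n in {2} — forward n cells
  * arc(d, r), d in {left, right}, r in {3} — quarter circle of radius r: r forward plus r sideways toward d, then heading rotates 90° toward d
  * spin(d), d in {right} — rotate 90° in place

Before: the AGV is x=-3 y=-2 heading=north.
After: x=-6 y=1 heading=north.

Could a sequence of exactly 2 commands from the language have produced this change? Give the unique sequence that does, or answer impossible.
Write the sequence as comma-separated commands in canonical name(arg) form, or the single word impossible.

key: running spin(right) before arc(left, 3) would end elsewhere — order is forced
begin: x=-3 y=-2 heading=north
1. arc(left, 3) → x=-6 y=1 heading=west
2. spin(right) → x=-6 y=1 heading=north
uniquely the one of 16 2-step routes that fits.

arc(left, 3), spin(right)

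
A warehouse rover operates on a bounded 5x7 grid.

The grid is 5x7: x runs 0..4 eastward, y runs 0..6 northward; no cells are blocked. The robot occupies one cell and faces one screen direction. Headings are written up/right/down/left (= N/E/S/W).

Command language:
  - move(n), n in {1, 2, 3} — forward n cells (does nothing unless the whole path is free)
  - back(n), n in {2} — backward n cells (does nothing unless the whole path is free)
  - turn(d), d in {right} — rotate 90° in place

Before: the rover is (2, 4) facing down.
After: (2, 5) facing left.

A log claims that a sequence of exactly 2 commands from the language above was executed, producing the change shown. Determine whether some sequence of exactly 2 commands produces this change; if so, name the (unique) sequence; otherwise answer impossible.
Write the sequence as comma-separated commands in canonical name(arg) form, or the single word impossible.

impossible

all 25 sequences checked — none match.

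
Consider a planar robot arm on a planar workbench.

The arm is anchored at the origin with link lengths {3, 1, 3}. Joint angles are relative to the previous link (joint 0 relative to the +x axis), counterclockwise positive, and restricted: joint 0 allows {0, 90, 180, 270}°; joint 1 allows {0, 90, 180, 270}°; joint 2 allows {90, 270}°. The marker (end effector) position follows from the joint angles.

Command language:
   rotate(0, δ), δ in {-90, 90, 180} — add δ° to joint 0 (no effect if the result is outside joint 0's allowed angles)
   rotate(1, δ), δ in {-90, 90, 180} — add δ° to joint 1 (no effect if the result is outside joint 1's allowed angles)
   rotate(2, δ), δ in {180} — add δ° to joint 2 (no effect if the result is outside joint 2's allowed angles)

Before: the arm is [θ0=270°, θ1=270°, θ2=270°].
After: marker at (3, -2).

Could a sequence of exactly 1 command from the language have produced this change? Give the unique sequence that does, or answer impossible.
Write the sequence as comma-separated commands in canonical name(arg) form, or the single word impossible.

rotate(1, -90)

from: [θ0=270°, θ1=270°, θ2=270°]
[1] after rotate(1, -90): [θ0=270°, θ1=180°, θ2=270°]
all 7 alternatives checked — unique.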